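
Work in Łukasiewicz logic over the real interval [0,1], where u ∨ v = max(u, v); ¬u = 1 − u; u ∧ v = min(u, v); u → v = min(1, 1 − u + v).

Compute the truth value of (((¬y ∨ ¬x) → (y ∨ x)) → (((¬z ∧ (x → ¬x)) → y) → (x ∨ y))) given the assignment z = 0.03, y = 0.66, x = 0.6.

¬y: Łukasiewicz ¬ gives 1 − 0.66 = 0.34
¬x: Łukasiewicz ¬ gives 1 − 0.6 = 0.4
(¬y ∨ ¬x) = max(0.34, 0.4) = 0.4
(y ∨ x) = max(0.66, 0.6) = 0.66
((¬y ∨ ¬x) → (y ∨ x)): min(1, 1 − 0.4 + 0.66) = 1
¬z: Łukasiewicz ¬ gives 1 − 0.03 = 0.97
¬x: Łukasiewicz ¬ gives 1 − 0.6 = 0.4
(x → ¬x): min(1, 1 − 0.6 + 0.4) = 0.8
(¬z ∧ (x → ¬x)) = min(0.97, 0.8) = 0.8
((¬z ∧ (x → ¬x)) → y): min(1, 1 − 0.8 + 0.66) = 0.86
(x ∨ y) = max(0.6, 0.66) = 0.66
(((¬z ∧ (x → ¬x)) → y) → (x ∨ y)): min(1, 1 − 0.86 + 0.66) = 0.8
(((¬y ∨ ¬x) → (y ∨ x)) → (((¬z ∧ (x → ¬x)) → y) → (x ∨ y))): min(1, 1 − 1 + 0.8) = 0.8

0.80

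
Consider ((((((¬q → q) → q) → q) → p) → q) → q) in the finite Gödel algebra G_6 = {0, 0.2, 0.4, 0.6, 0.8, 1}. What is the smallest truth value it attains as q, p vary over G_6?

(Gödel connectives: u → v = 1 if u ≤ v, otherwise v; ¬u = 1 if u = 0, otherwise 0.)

The minimum is attained at q = 0.2, p = 0:
  ¬q: Gödel ¬ of 0.2 = 0 (operand ≠ 0)
  (¬q → q): 0 ≤ 0.2, so result = 1
  ((¬q → q) → q): 1 > 0.2, so result = 0.2
  (((¬q → q) → q) → q): 0.2 ≤ 0.2, so result = 1
  ((((¬q → q) → q) → q) → p): 1 > 0, so result = 0
  (((((¬q → q) → q) → q) → p) → q): 0 ≤ 0.2, so result = 1
  ((((((¬q → q) → q) → q) → p) → q) → q): 1 > 0.2, so result = 0.2
Checking all 36 assignments confirms none give a value below 0.20.

0.20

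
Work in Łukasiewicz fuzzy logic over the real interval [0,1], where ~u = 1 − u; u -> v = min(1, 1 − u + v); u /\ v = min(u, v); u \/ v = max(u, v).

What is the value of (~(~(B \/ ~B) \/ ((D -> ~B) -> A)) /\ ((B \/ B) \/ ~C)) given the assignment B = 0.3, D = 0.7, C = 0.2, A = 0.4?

0.60

~B: Łukasiewicz ¬ gives 1 − 0.3 = 0.7
(B \/ ~B) = max(0.3, 0.7) = 0.7
~(B \/ ~B): Łukasiewicz ¬ gives 1 − 0.7 = 0.3
~B: Łukasiewicz ¬ gives 1 − 0.3 = 0.7
(D -> ~B): min(1, 1 − 0.7 + 0.7) = 1
((D -> ~B) -> A): min(1, 1 − 1 + 0.4) = 0.4
(~(B \/ ~B) \/ ((D -> ~B) -> A)) = max(0.3, 0.4) = 0.4
~(~(B \/ ~B) \/ ((D -> ~B) -> A)): Łukasiewicz ¬ gives 1 − 0.4 = 0.6
(B \/ B) = max(0.3, 0.3) = 0.3
~C: Łukasiewicz ¬ gives 1 − 0.2 = 0.8
((B \/ B) \/ ~C) = max(0.3, 0.8) = 0.8
(~(~(B \/ ~B) \/ ((D -> ~B) -> A)) /\ ((B \/ B) \/ ~C)) = min(0.6, 0.8) = 0.6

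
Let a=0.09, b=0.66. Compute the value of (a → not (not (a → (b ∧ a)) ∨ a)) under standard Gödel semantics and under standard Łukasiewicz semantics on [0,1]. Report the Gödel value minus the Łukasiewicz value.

Gödel evaluation:
  (b ∧ a) = min(0.66, 0.09) = 0.09
  (a → (b ∧ a)): 0.09 ≤ 0.09, so result = 1
  not (a → (b ∧ a)): Gödel ¬ of 1 = 0 (operand ≠ 0)
  (not (a → (b ∧ a)) ∨ a) = max(0, 0.09) = 0.09
  not (not (a → (b ∧ a)) ∨ a): Gödel ¬ of 0.09 = 0 (operand ≠ 0)
  (a → not (not (a → (b ∧ a)) ∨ a)): 0.09 > 0, so result = 0
  Gödel value = 0
Łukasiewicz evaluation:
  (b ∧ a) = min(0.66, 0.09) = 0.09
  (a → (b ∧ a)): min(1, 1 − 0.09 + 0.09) = 1
  not (a → (b ∧ a)): Łukasiewicz ¬ gives 1 − 1 = 0
  (not (a → (b ∧ a)) ∨ a) = max(0, 0.09) = 0.09
  not (not (a → (b ∧ a)) ∨ a): Łukasiewicz ¬ gives 1 − 0.09 = 0.91
  (a → not (not (a → (b ∧ a)) ∨ a)): min(1, 1 − 0.09 + 0.91) = 1
  Łukasiewicz value = 1
Difference: 0 − 1 = -1.00

-1.00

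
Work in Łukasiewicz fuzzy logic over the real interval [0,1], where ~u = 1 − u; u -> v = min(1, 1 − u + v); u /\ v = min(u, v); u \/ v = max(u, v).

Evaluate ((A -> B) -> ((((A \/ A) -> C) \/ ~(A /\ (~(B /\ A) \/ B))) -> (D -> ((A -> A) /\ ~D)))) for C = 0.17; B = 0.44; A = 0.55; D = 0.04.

(A -> B): min(1, 1 − 0.55 + 0.44) = 0.89
(A \/ A) = max(0.55, 0.55) = 0.55
((A \/ A) -> C): min(1, 1 − 0.55 + 0.17) = 0.62
(B /\ A) = min(0.44, 0.55) = 0.44
~(B /\ A): Łukasiewicz ¬ gives 1 − 0.44 = 0.56
(~(B /\ A) \/ B) = max(0.56, 0.44) = 0.56
(A /\ (~(B /\ A) \/ B)) = min(0.55, 0.56) = 0.55
~(A /\ (~(B /\ A) \/ B)): Łukasiewicz ¬ gives 1 − 0.55 = 0.45
(((A \/ A) -> C) \/ ~(A /\ (~(B /\ A) \/ B))) = max(0.62, 0.45) = 0.62
(A -> A): min(1, 1 − 0.55 + 0.55) = 1
~D: Łukasiewicz ¬ gives 1 − 0.04 = 0.96
((A -> A) /\ ~D) = min(1, 0.96) = 0.96
(D -> ((A -> A) /\ ~D)): min(1, 1 − 0.04 + 0.96) = 1
((((A \/ A) -> C) \/ ~(A /\ (~(B /\ A) \/ B))) -> (D -> ((A -> A) /\ ~D))): min(1, 1 − 0.62 + 1) = 1
((A -> B) -> ((((A \/ A) -> C) \/ ~(A /\ (~(B /\ A) \/ B))) -> (D -> ((A -> A) /\ ~D)))): min(1, 1 − 0.89 + 1) = 1

1.00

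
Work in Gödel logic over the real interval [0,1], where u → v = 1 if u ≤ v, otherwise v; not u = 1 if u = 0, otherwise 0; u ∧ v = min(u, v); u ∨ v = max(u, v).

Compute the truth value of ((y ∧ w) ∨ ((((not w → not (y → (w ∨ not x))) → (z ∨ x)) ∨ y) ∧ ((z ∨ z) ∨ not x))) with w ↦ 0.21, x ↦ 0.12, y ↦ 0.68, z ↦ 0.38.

(y ∧ w) = min(0.68, 0.21) = 0.21
not w: Gödel ¬ of 0.21 = 0 (operand ≠ 0)
not x: Gödel ¬ of 0.12 = 0 (operand ≠ 0)
(w ∨ not x) = max(0.21, 0) = 0.21
(y → (w ∨ not x)): 0.68 > 0.21, so result = 0.21
not (y → (w ∨ not x)): Gödel ¬ of 0.21 = 0 (operand ≠ 0)
(not w → not (y → (w ∨ not x))): 0 ≤ 0, so result = 1
(z ∨ x) = max(0.38, 0.12) = 0.38
((not w → not (y → (w ∨ not x))) → (z ∨ x)): 1 > 0.38, so result = 0.38
(((not w → not (y → (w ∨ not x))) → (z ∨ x)) ∨ y) = max(0.38, 0.68) = 0.68
(z ∨ z) = max(0.38, 0.38) = 0.38
not x: Gödel ¬ of 0.12 = 0 (operand ≠ 0)
((z ∨ z) ∨ not x) = max(0.38, 0) = 0.38
((((not w → not (y → (w ∨ not x))) → (z ∨ x)) ∨ y) ∧ ((z ∨ z) ∨ not x)) = min(0.68, 0.38) = 0.38
((y ∧ w) ∨ ((((not w → not (y → (w ∨ not x))) → (z ∨ x)) ∨ y) ∧ ((z ∨ z) ∨ not x))) = max(0.21, 0.38) = 0.38

0.38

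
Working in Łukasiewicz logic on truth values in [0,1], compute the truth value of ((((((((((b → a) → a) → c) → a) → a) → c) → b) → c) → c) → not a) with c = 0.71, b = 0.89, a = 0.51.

0.49

(b → a): min(1, 1 − 0.89 + 0.51) = 0.62
((b → a) → a): min(1, 1 − 0.62 + 0.51) = 0.89
(((b → a) → a) → c): min(1, 1 − 0.89 + 0.71) = 0.82
((((b → a) → a) → c) → a): min(1, 1 − 0.82 + 0.51) = 0.69
(((((b → a) → a) → c) → a) → a): min(1, 1 − 0.69 + 0.51) = 0.82
((((((b → a) → a) → c) → a) → a) → c): min(1, 1 − 0.82 + 0.71) = 0.89
(((((((b → a) → a) → c) → a) → a) → c) → b): min(1, 1 − 0.89 + 0.89) = 1
((((((((b → a) → a) → c) → a) → a) → c) → b) → c): min(1, 1 − 1 + 0.71) = 0.71
(((((((((b → a) → a) → c) → a) → a) → c) → b) → c) → c): min(1, 1 − 0.71 + 0.71) = 1
not a: Łukasiewicz ¬ gives 1 − 0.51 = 0.49
((((((((((b → a) → a) → c) → a) → a) → c) → b) → c) → c) → not a): min(1, 1 − 1 + 0.49) = 0.49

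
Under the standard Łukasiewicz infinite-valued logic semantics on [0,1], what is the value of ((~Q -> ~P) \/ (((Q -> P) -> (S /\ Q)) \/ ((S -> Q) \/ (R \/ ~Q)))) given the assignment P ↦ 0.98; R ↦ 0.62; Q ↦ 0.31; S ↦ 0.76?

0.69

~Q: Łukasiewicz ¬ gives 1 − 0.31 = 0.69
~P: Łukasiewicz ¬ gives 1 − 0.98 = 0.02
(~Q -> ~P): min(1, 1 − 0.69 + 0.02) = 0.33
(Q -> P): min(1, 1 − 0.31 + 0.98) = 1
(S /\ Q) = min(0.76, 0.31) = 0.31
((Q -> P) -> (S /\ Q)): min(1, 1 − 1 + 0.31) = 0.31
(S -> Q): min(1, 1 − 0.76 + 0.31) = 0.55
~Q: Łukasiewicz ¬ gives 1 − 0.31 = 0.69
(R \/ ~Q) = max(0.62, 0.69) = 0.69
((S -> Q) \/ (R \/ ~Q)) = max(0.55, 0.69) = 0.69
(((Q -> P) -> (S /\ Q)) \/ ((S -> Q) \/ (R \/ ~Q))) = max(0.31, 0.69) = 0.69
((~Q -> ~P) \/ (((Q -> P) -> (S /\ Q)) \/ ((S -> Q) \/ (R \/ ~Q)))) = max(0.33, 0.69) = 0.69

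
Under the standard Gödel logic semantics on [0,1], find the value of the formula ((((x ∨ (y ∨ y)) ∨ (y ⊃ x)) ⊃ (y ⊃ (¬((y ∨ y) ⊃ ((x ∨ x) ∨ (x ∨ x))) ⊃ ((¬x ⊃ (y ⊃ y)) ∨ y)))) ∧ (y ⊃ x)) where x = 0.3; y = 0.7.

0.30

(y ∨ y) = max(0.7, 0.7) = 0.7
(x ∨ (y ∨ y)) = max(0.3, 0.7) = 0.7
(y ⊃ x): 0.7 > 0.3, so result = 0.3
((x ∨ (y ∨ y)) ∨ (y ⊃ x)) = max(0.7, 0.3) = 0.7
(y ∨ y) = max(0.7, 0.7) = 0.7
(x ∨ x) = max(0.3, 0.3) = 0.3
(x ∨ x) = max(0.3, 0.3) = 0.3
((x ∨ x) ∨ (x ∨ x)) = max(0.3, 0.3) = 0.3
((y ∨ y) ⊃ ((x ∨ x) ∨ (x ∨ x))): 0.7 > 0.3, so result = 0.3
¬((y ∨ y) ⊃ ((x ∨ x) ∨ (x ∨ x))): Gödel ¬ of 0.3 = 0 (operand ≠ 0)
¬x: Gödel ¬ of 0.3 = 0 (operand ≠ 0)
(y ⊃ y): 0.7 ≤ 0.7, so result = 1
(¬x ⊃ (y ⊃ y)): 0 ≤ 1, so result = 1
((¬x ⊃ (y ⊃ y)) ∨ y) = max(1, 0.7) = 1
(¬((y ∨ y) ⊃ ((x ∨ x) ∨ (x ∨ x))) ⊃ ((¬x ⊃ (y ⊃ y)) ∨ y)): 0 ≤ 1, so result = 1
(y ⊃ (¬((y ∨ y) ⊃ ((x ∨ x) ∨ (x ∨ x))) ⊃ ((¬x ⊃ (y ⊃ y)) ∨ y))): 0.7 ≤ 1, so result = 1
(((x ∨ (y ∨ y)) ∨ (y ⊃ x)) ⊃ (y ⊃ (¬((y ∨ y) ⊃ ((x ∨ x) ∨ (x ∨ x))) ⊃ ((¬x ⊃ (y ⊃ y)) ∨ y)))): 0.7 ≤ 1, so result = 1
(y ⊃ x): 0.7 > 0.3, so result = 0.3
((((x ∨ (y ∨ y)) ∨ (y ⊃ x)) ⊃ (y ⊃ (¬((y ∨ y) ⊃ ((x ∨ x) ∨ (x ∨ x))) ⊃ ((¬x ⊃ (y ⊃ y)) ∨ y)))) ∧ (y ⊃ x)) = min(1, 0.3) = 0.3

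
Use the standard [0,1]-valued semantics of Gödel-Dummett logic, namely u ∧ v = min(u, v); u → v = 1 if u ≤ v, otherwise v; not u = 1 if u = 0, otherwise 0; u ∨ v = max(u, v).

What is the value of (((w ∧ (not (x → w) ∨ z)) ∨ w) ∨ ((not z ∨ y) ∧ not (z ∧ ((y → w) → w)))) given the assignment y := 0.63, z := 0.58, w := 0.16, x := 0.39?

(x → w): 0.39 > 0.16, so result = 0.16
not (x → w): Gödel ¬ of 0.16 = 0 (operand ≠ 0)
(not (x → w) ∨ z) = max(0, 0.58) = 0.58
(w ∧ (not (x → w) ∨ z)) = min(0.16, 0.58) = 0.16
((w ∧ (not (x → w) ∨ z)) ∨ w) = max(0.16, 0.16) = 0.16
not z: Gödel ¬ of 0.58 = 0 (operand ≠ 0)
(not z ∨ y) = max(0, 0.63) = 0.63
(y → w): 0.63 > 0.16, so result = 0.16
((y → w) → w): 0.16 ≤ 0.16, so result = 1
(z ∧ ((y → w) → w)) = min(0.58, 1) = 0.58
not (z ∧ ((y → w) → w)): Gödel ¬ of 0.58 = 0 (operand ≠ 0)
((not z ∨ y) ∧ not (z ∧ ((y → w) → w))) = min(0.63, 0) = 0
(((w ∧ (not (x → w) ∨ z)) ∨ w) ∨ ((not z ∨ y) ∧ not (z ∧ ((y → w) → w)))) = max(0.16, 0) = 0.16

0.16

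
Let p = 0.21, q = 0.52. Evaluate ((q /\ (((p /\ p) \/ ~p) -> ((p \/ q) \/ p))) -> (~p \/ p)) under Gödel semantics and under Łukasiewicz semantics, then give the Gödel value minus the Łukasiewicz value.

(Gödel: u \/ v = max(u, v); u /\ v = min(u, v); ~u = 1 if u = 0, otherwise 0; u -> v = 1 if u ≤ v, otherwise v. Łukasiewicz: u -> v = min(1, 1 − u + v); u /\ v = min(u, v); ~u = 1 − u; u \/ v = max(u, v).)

-0.79

Gödel evaluation:
  (p /\ p) = min(0.21, 0.21) = 0.21
  ~p: Gödel ¬ of 0.21 = 0 (operand ≠ 0)
  ((p /\ p) \/ ~p) = max(0.21, 0) = 0.21
  (p \/ q) = max(0.21, 0.52) = 0.52
  ((p \/ q) \/ p) = max(0.52, 0.21) = 0.52
  (((p /\ p) \/ ~p) -> ((p \/ q) \/ p)): 0.21 ≤ 0.52, so result = 1
  (q /\ (((p /\ p) \/ ~p) -> ((p \/ q) \/ p))) = min(0.52, 1) = 0.52
  ~p: Gödel ¬ of 0.21 = 0 (operand ≠ 0)
  (~p \/ p) = max(0, 0.21) = 0.21
  ((q /\ (((p /\ p) \/ ~p) -> ((p \/ q) \/ p))) -> (~p \/ p)): 0.52 > 0.21, so result = 0.21
  Gödel value = 0.21
Łukasiewicz evaluation:
  (p /\ p) = min(0.21, 0.21) = 0.21
  ~p: Łukasiewicz ¬ gives 1 − 0.21 = 0.79
  ((p /\ p) \/ ~p) = max(0.21, 0.79) = 0.79
  (p \/ q) = max(0.21, 0.52) = 0.52
  ((p \/ q) \/ p) = max(0.52, 0.21) = 0.52
  (((p /\ p) \/ ~p) -> ((p \/ q) \/ p)): min(1, 1 − 0.79 + 0.52) = 0.73
  (q /\ (((p /\ p) \/ ~p) -> ((p \/ q) \/ p))) = min(0.52, 0.73) = 0.52
  ~p: Łukasiewicz ¬ gives 1 − 0.21 = 0.79
  (~p \/ p) = max(0.79, 0.21) = 0.79
  ((q /\ (((p /\ p) \/ ~p) -> ((p \/ q) \/ p))) -> (~p \/ p)): min(1, 1 − 0.52 + 0.79) = 1
  Łukasiewicz value = 1
Difference: 0.21 − 1 = -0.79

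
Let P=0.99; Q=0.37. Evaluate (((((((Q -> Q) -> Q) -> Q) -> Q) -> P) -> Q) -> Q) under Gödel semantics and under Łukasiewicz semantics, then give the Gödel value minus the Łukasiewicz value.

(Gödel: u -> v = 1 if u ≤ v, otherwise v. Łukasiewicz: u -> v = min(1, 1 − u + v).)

Gödel evaluation:
  (Q -> Q): 0.37 ≤ 0.37, so result = 1
  ((Q -> Q) -> Q): 1 > 0.37, so result = 0.37
  (((Q -> Q) -> Q) -> Q): 0.37 ≤ 0.37, so result = 1
  ((((Q -> Q) -> Q) -> Q) -> Q): 1 > 0.37, so result = 0.37
  (((((Q -> Q) -> Q) -> Q) -> Q) -> P): 0.37 ≤ 0.99, so result = 1
  ((((((Q -> Q) -> Q) -> Q) -> Q) -> P) -> Q): 1 > 0.37, so result = 0.37
  (((((((Q -> Q) -> Q) -> Q) -> Q) -> P) -> Q) -> Q): 0.37 ≤ 0.37, so result = 1
  Gödel value = 1
Łukasiewicz evaluation:
  (Q -> Q): min(1, 1 − 0.37 + 0.37) = 1
  ((Q -> Q) -> Q): min(1, 1 − 1 + 0.37) = 0.37
  (((Q -> Q) -> Q) -> Q): min(1, 1 − 0.37 + 0.37) = 1
  ((((Q -> Q) -> Q) -> Q) -> Q): min(1, 1 − 1 + 0.37) = 0.37
  (((((Q -> Q) -> Q) -> Q) -> Q) -> P): min(1, 1 − 0.37 + 0.99) = 1
  ((((((Q -> Q) -> Q) -> Q) -> Q) -> P) -> Q): min(1, 1 − 1 + 0.37) = 0.37
  (((((((Q -> Q) -> Q) -> Q) -> Q) -> P) -> Q) -> Q): min(1, 1 − 0.37 + 0.37) = 1
  Łukasiewicz value = 1
Difference: 1 − 1 = 0.00

0.00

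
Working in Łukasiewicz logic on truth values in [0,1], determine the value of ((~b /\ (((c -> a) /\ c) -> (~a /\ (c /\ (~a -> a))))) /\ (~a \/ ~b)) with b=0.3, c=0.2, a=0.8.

0.70

~b: Łukasiewicz ¬ gives 1 − 0.3 = 0.7
(c -> a): min(1, 1 − 0.2 + 0.8) = 1
((c -> a) /\ c) = min(1, 0.2) = 0.2
~a: Łukasiewicz ¬ gives 1 − 0.8 = 0.2
~a: Łukasiewicz ¬ gives 1 − 0.8 = 0.2
(~a -> a): min(1, 1 − 0.2 + 0.8) = 1
(c /\ (~a -> a)) = min(0.2, 1) = 0.2
(~a /\ (c /\ (~a -> a))) = min(0.2, 0.2) = 0.2
(((c -> a) /\ c) -> (~a /\ (c /\ (~a -> a)))): min(1, 1 − 0.2 + 0.2) = 1
(~b /\ (((c -> a) /\ c) -> (~a /\ (c /\ (~a -> a))))) = min(0.7, 1) = 0.7
~a: Łukasiewicz ¬ gives 1 − 0.8 = 0.2
~b: Łukasiewicz ¬ gives 1 − 0.3 = 0.7
(~a \/ ~b) = max(0.2, 0.7) = 0.7
((~b /\ (((c -> a) /\ c) -> (~a /\ (c /\ (~a -> a))))) /\ (~a \/ ~b)) = min(0.7, 0.7) = 0.7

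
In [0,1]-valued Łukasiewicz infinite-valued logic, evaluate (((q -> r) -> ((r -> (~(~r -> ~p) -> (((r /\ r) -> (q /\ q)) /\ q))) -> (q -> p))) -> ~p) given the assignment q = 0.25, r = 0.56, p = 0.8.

0.20

(q -> r): min(1, 1 − 0.25 + 0.56) = 1
~r: Łukasiewicz ¬ gives 1 − 0.56 = 0.44
~p: Łukasiewicz ¬ gives 1 − 0.8 = 0.2
(~r -> ~p): min(1, 1 − 0.44 + 0.2) = 0.76
~(~r -> ~p): Łukasiewicz ¬ gives 1 − 0.76 = 0.24
(r /\ r) = min(0.56, 0.56) = 0.56
(q /\ q) = min(0.25, 0.25) = 0.25
((r /\ r) -> (q /\ q)): min(1, 1 − 0.56 + 0.25) = 0.69
(((r /\ r) -> (q /\ q)) /\ q) = min(0.69, 0.25) = 0.25
(~(~r -> ~p) -> (((r /\ r) -> (q /\ q)) /\ q)): min(1, 1 − 0.24 + 0.25) = 1
(r -> (~(~r -> ~p) -> (((r /\ r) -> (q /\ q)) /\ q))): min(1, 1 − 0.56 + 1) = 1
(q -> p): min(1, 1 − 0.25 + 0.8) = 1
((r -> (~(~r -> ~p) -> (((r /\ r) -> (q /\ q)) /\ q))) -> (q -> p)): min(1, 1 − 1 + 1) = 1
((q -> r) -> ((r -> (~(~r -> ~p) -> (((r /\ r) -> (q /\ q)) /\ q))) -> (q -> p))): min(1, 1 − 1 + 1) = 1
~p: Łukasiewicz ¬ gives 1 − 0.8 = 0.2
(((q -> r) -> ((r -> (~(~r -> ~p) -> (((r /\ r) -> (q /\ q)) /\ q))) -> (q -> p))) -> ~p): min(1, 1 − 1 + 0.2) = 0.2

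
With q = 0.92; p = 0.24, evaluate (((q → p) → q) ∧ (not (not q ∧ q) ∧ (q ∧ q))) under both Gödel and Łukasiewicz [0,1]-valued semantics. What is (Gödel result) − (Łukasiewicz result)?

Gödel evaluation:
  (q → p): 0.92 > 0.24, so result = 0.24
  ((q → p) → q): 0.24 ≤ 0.92, so result = 1
  not q: Gödel ¬ of 0.92 = 0 (operand ≠ 0)
  (not q ∧ q) = min(0, 0.92) = 0
  not (not q ∧ q): Gödel ¬ of 0 = 1 (operand is 0)
  (q ∧ q) = min(0.92, 0.92) = 0.92
  (not (not q ∧ q) ∧ (q ∧ q)) = min(1, 0.92) = 0.92
  (((q → p) → q) ∧ (not (not q ∧ q) ∧ (q ∧ q))) = min(1, 0.92) = 0.92
  Gödel value = 0.92
Łukasiewicz evaluation:
  (q → p): min(1, 1 − 0.92 + 0.24) = 0.32
  ((q → p) → q): min(1, 1 − 0.32 + 0.92) = 1
  not q: Łukasiewicz ¬ gives 1 − 0.92 = 0.08
  (not q ∧ q) = min(0.08, 0.92) = 0.08
  not (not q ∧ q): Łukasiewicz ¬ gives 1 − 0.08 = 0.92
  (q ∧ q) = min(0.92, 0.92) = 0.92
  (not (not q ∧ q) ∧ (q ∧ q)) = min(0.92, 0.92) = 0.92
  (((q → p) → q) ∧ (not (not q ∧ q) ∧ (q ∧ q))) = min(1, 0.92) = 0.92
  Łukasiewicz value = 0.92
Difference: 0.92 − 0.92 = 0.00

0.00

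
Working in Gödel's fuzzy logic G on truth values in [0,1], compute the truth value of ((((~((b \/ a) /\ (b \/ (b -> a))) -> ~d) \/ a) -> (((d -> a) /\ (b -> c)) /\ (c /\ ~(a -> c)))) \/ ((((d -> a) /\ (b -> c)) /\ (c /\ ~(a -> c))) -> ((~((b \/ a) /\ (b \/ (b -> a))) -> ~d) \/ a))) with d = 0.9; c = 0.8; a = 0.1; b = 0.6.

1.00

(b \/ a) = max(0.6, 0.1) = 0.6
(b -> a): 0.6 > 0.1, so result = 0.1
(b \/ (b -> a)) = max(0.6, 0.1) = 0.6
((b \/ a) /\ (b \/ (b -> a))) = min(0.6, 0.6) = 0.6
~((b \/ a) /\ (b \/ (b -> a))): Gödel ¬ of 0.6 = 0 (operand ≠ 0)
~d: Gödel ¬ of 0.9 = 0 (operand ≠ 0)
(~((b \/ a) /\ (b \/ (b -> a))) -> ~d): 0 ≤ 0, so result = 1
((~((b \/ a) /\ (b \/ (b -> a))) -> ~d) \/ a) = max(1, 0.1) = 1
(d -> a): 0.9 > 0.1, so result = 0.1
(b -> c): 0.6 ≤ 0.8, so result = 1
((d -> a) /\ (b -> c)) = min(0.1, 1) = 0.1
(a -> c): 0.1 ≤ 0.8, so result = 1
~(a -> c): Gödel ¬ of 1 = 0 (operand ≠ 0)
(c /\ ~(a -> c)) = min(0.8, 0) = 0
(((d -> a) /\ (b -> c)) /\ (c /\ ~(a -> c))) = min(0.1, 0) = 0
(((~((b \/ a) /\ (b \/ (b -> a))) -> ~d) \/ a) -> (((d -> a) /\ (b -> c)) /\ (c /\ ~(a -> c)))): 1 > 0, so result = 0
(d -> a): 0.9 > 0.1, so result = 0.1
(b -> c): 0.6 ≤ 0.8, so result = 1
((d -> a) /\ (b -> c)) = min(0.1, 1) = 0.1
(a -> c): 0.1 ≤ 0.8, so result = 1
~(a -> c): Gödel ¬ of 1 = 0 (operand ≠ 0)
(c /\ ~(a -> c)) = min(0.8, 0) = 0
(((d -> a) /\ (b -> c)) /\ (c /\ ~(a -> c))) = min(0.1, 0) = 0
(b \/ a) = max(0.6, 0.1) = 0.6
(b -> a): 0.6 > 0.1, so result = 0.1
(b \/ (b -> a)) = max(0.6, 0.1) = 0.6
((b \/ a) /\ (b \/ (b -> a))) = min(0.6, 0.6) = 0.6
~((b \/ a) /\ (b \/ (b -> a))): Gödel ¬ of 0.6 = 0 (operand ≠ 0)
~d: Gödel ¬ of 0.9 = 0 (operand ≠ 0)
(~((b \/ a) /\ (b \/ (b -> a))) -> ~d): 0 ≤ 0, so result = 1
((~((b \/ a) /\ (b \/ (b -> a))) -> ~d) \/ a) = max(1, 0.1) = 1
((((d -> a) /\ (b -> c)) /\ (c /\ ~(a -> c))) -> ((~((b \/ a) /\ (b \/ (b -> a))) -> ~d) \/ a)): 0 ≤ 1, so result = 1
((((~((b \/ a) /\ (b \/ (b -> a))) -> ~d) \/ a) -> (((d -> a) /\ (b -> c)) /\ (c /\ ~(a -> c)))) \/ ((((d -> a) /\ (b -> c)) /\ (c /\ ~(a -> c))) -> ((~((b \/ a) /\ (b \/ (b -> a))) -> ~d) \/ a))) = max(0, 1) = 1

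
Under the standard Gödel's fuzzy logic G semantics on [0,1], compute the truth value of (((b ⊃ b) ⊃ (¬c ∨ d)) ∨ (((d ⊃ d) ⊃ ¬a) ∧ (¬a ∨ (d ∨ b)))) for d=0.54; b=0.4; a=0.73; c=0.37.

(b ⊃ b): 0.4 ≤ 0.4, so result = 1
¬c: Gödel ¬ of 0.37 = 0 (operand ≠ 0)
(¬c ∨ d) = max(0, 0.54) = 0.54
((b ⊃ b) ⊃ (¬c ∨ d)): 1 > 0.54, so result = 0.54
(d ⊃ d): 0.54 ≤ 0.54, so result = 1
¬a: Gödel ¬ of 0.73 = 0 (operand ≠ 0)
((d ⊃ d) ⊃ ¬a): 1 > 0, so result = 0
¬a: Gödel ¬ of 0.73 = 0 (operand ≠ 0)
(d ∨ b) = max(0.54, 0.4) = 0.54
(¬a ∨ (d ∨ b)) = max(0, 0.54) = 0.54
(((d ⊃ d) ⊃ ¬a) ∧ (¬a ∨ (d ∨ b))) = min(0, 0.54) = 0
(((b ⊃ b) ⊃ (¬c ∨ d)) ∨ (((d ⊃ d) ⊃ ¬a) ∧ (¬a ∨ (d ∨ b)))) = max(0.54, 0) = 0.54

0.54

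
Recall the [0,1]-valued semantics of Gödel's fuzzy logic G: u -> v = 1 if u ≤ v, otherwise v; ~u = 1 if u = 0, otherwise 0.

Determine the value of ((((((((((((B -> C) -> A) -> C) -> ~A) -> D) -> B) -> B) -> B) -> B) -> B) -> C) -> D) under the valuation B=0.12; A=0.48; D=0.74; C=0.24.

0.74

(B -> C): 0.12 ≤ 0.24, so result = 1
((B -> C) -> A): 1 > 0.48, so result = 0.48
(((B -> C) -> A) -> C): 0.48 > 0.24, so result = 0.24
~A: Gödel ¬ of 0.48 = 0 (operand ≠ 0)
((((B -> C) -> A) -> C) -> ~A): 0.24 > 0, so result = 0
(((((B -> C) -> A) -> C) -> ~A) -> D): 0 ≤ 0.74, so result = 1
((((((B -> C) -> A) -> C) -> ~A) -> D) -> B): 1 > 0.12, so result = 0.12
(((((((B -> C) -> A) -> C) -> ~A) -> D) -> B) -> B): 0.12 ≤ 0.12, so result = 1
((((((((B -> C) -> A) -> C) -> ~A) -> D) -> B) -> B) -> B): 1 > 0.12, so result = 0.12
(((((((((B -> C) -> A) -> C) -> ~A) -> D) -> B) -> B) -> B) -> B): 0.12 ≤ 0.12, so result = 1
((((((((((B -> C) -> A) -> C) -> ~A) -> D) -> B) -> B) -> B) -> B) -> B): 1 > 0.12, so result = 0.12
(((((((((((B -> C) -> A) -> C) -> ~A) -> D) -> B) -> B) -> B) -> B) -> B) -> C): 0.12 ≤ 0.24, so result = 1
((((((((((((B -> C) -> A) -> C) -> ~A) -> D) -> B) -> B) -> B) -> B) -> B) -> C) -> D): 1 > 0.74, so result = 0.74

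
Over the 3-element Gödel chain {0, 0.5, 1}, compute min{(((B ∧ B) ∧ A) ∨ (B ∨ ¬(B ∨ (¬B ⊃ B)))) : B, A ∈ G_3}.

The minimum is attained at B = 0.5, A = 0:
  (B ∧ B) = min(0.5, 0.5) = 0.5
  ((B ∧ B) ∧ A) = min(0.5, 0) = 0
  ¬B: Gödel ¬ of 0.5 = 0 (operand ≠ 0)
  (¬B ⊃ B): 0 ≤ 0.5, so result = 1
  (B ∨ (¬B ⊃ B)) = max(0.5, 1) = 1
  ¬(B ∨ (¬B ⊃ B)): Gödel ¬ of 1 = 0 (operand ≠ 0)
  (B ∨ ¬(B ∨ (¬B ⊃ B))) = max(0.5, 0) = 0.5
  (((B ∧ B) ∧ A) ∨ (B ∨ ¬(B ∨ (¬B ⊃ B)))) = max(0, 0.5) = 0.5
Checking all 9 assignments confirms none give a value below 0.50.

0.50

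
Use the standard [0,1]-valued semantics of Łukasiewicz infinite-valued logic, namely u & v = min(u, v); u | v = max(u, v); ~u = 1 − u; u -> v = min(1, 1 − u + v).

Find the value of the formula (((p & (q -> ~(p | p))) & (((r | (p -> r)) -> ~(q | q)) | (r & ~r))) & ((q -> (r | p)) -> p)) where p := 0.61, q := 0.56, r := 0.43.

0.61

(p | p) = max(0.61, 0.61) = 0.61
~(p | p): Łukasiewicz ¬ gives 1 − 0.61 = 0.39
(q -> ~(p | p)): min(1, 1 − 0.56 + 0.39) = 0.83
(p & (q -> ~(p | p))) = min(0.61, 0.83) = 0.61
(p -> r): min(1, 1 − 0.61 + 0.43) = 0.82
(r | (p -> r)) = max(0.43, 0.82) = 0.82
(q | q) = max(0.56, 0.56) = 0.56
~(q | q): Łukasiewicz ¬ gives 1 − 0.56 = 0.44
((r | (p -> r)) -> ~(q | q)): min(1, 1 − 0.82 + 0.44) = 0.62
~r: Łukasiewicz ¬ gives 1 − 0.43 = 0.57
(r & ~r) = min(0.43, 0.57) = 0.43
(((r | (p -> r)) -> ~(q | q)) | (r & ~r)) = max(0.62, 0.43) = 0.62
((p & (q -> ~(p | p))) & (((r | (p -> r)) -> ~(q | q)) | (r & ~r))) = min(0.61, 0.62) = 0.61
(r | p) = max(0.43, 0.61) = 0.61
(q -> (r | p)): min(1, 1 − 0.56 + 0.61) = 1
((q -> (r | p)) -> p): min(1, 1 − 1 + 0.61) = 0.61
(((p & (q -> ~(p | p))) & (((r | (p -> r)) -> ~(q | q)) | (r & ~r))) & ((q -> (r | p)) -> p)) = min(0.61, 0.61) = 0.61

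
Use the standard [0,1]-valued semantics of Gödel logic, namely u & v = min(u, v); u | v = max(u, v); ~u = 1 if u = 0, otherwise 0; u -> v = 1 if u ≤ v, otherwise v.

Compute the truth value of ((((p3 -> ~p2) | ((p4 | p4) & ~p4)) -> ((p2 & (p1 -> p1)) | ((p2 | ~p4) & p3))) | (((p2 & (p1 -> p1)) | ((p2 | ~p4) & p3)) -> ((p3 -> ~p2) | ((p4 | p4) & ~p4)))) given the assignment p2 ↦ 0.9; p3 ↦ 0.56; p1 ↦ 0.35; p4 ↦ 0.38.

1.00

~p2: Gödel ¬ of 0.9 = 0 (operand ≠ 0)
(p3 -> ~p2): 0.56 > 0, so result = 0
(p4 | p4) = max(0.38, 0.38) = 0.38
~p4: Gödel ¬ of 0.38 = 0 (operand ≠ 0)
((p4 | p4) & ~p4) = min(0.38, 0) = 0
((p3 -> ~p2) | ((p4 | p4) & ~p4)) = max(0, 0) = 0
(p1 -> p1): 0.35 ≤ 0.35, so result = 1
(p2 & (p1 -> p1)) = min(0.9, 1) = 0.9
~p4: Gödel ¬ of 0.38 = 0 (operand ≠ 0)
(p2 | ~p4) = max(0.9, 0) = 0.9
((p2 | ~p4) & p3) = min(0.9, 0.56) = 0.56
((p2 & (p1 -> p1)) | ((p2 | ~p4) & p3)) = max(0.9, 0.56) = 0.9
(((p3 -> ~p2) | ((p4 | p4) & ~p4)) -> ((p2 & (p1 -> p1)) | ((p2 | ~p4) & p3))): 0 ≤ 0.9, so result = 1
(p1 -> p1): 0.35 ≤ 0.35, so result = 1
(p2 & (p1 -> p1)) = min(0.9, 1) = 0.9
~p4: Gödel ¬ of 0.38 = 0 (operand ≠ 0)
(p2 | ~p4) = max(0.9, 0) = 0.9
((p2 | ~p4) & p3) = min(0.9, 0.56) = 0.56
((p2 & (p1 -> p1)) | ((p2 | ~p4) & p3)) = max(0.9, 0.56) = 0.9
~p2: Gödel ¬ of 0.9 = 0 (operand ≠ 0)
(p3 -> ~p2): 0.56 > 0, so result = 0
(p4 | p4) = max(0.38, 0.38) = 0.38
~p4: Gödel ¬ of 0.38 = 0 (operand ≠ 0)
((p4 | p4) & ~p4) = min(0.38, 0) = 0
((p3 -> ~p2) | ((p4 | p4) & ~p4)) = max(0, 0) = 0
(((p2 & (p1 -> p1)) | ((p2 | ~p4) & p3)) -> ((p3 -> ~p2) | ((p4 | p4) & ~p4))): 0.9 > 0, so result = 0
((((p3 -> ~p2) | ((p4 | p4) & ~p4)) -> ((p2 & (p1 -> p1)) | ((p2 | ~p4) & p3))) | (((p2 & (p1 -> p1)) | ((p2 | ~p4) & p3)) -> ((p3 -> ~p2) | ((p4 | p4) & ~p4)))) = max(1, 0) = 1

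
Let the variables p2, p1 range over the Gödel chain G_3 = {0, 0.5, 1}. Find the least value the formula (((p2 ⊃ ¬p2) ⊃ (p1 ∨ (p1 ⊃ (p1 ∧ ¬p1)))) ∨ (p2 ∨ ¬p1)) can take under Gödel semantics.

0.50

The minimum is attained at p2 = 0, p1 = 0.5:
  ¬p2: Gödel ¬ of 0 = 1 (operand is 0)
  (p2 ⊃ ¬p2): 0 ≤ 1, so result = 1
  ¬p1: Gödel ¬ of 0.5 = 0 (operand ≠ 0)
  (p1 ∧ ¬p1) = min(0.5, 0) = 0
  (p1 ⊃ (p1 ∧ ¬p1)): 0.5 > 0, so result = 0
  (p1 ∨ (p1 ⊃ (p1 ∧ ¬p1))) = max(0.5, 0) = 0.5
  ((p2 ⊃ ¬p2) ⊃ (p1 ∨ (p1 ⊃ (p1 ∧ ¬p1)))): 1 > 0.5, so result = 0.5
  ¬p1: Gödel ¬ of 0.5 = 0 (operand ≠ 0)
  (p2 ∨ ¬p1) = max(0, 0) = 0
  (((p2 ⊃ ¬p2) ⊃ (p1 ∨ (p1 ⊃ (p1 ∧ ¬p1)))) ∨ (p2 ∨ ¬p1)) = max(0.5, 0) = 0.5
Checking all 9 assignments confirms none give a value below 0.50.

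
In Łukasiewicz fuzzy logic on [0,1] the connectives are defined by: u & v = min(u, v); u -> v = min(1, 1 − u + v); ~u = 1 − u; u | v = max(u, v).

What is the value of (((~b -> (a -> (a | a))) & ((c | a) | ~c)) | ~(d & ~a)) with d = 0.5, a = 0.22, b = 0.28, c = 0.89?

~b: Łukasiewicz ¬ gives 1 − 0.28 = 0.72
(a | a) = max(0.22, 0.22) = 0.22
(a -> (a | a)): min(1, 1 − 0.22 + 0.22) = 1
(~b -> (a -> (a | a))): min(1, 1 − 0.72 + 1) = 1
(c | a) = max(0.89, 0.22) = 0.89
~c: Łukasiewicz ¬ gives 1 − 0.89 = 0.11
((c | a) | ~c) = max(0.89, 0.11) = 0.89
((~b -> (a -> (a | a))) & ((c | a) | ~c)) = min(1, 0.89) = 0.89
~a: Łukasiewicz ¬ gives 1 − 0.22 = 0.78
(d & ~a) = min(0.5, 0.78) = 0.5
~(d & ~a): Łukasiewicz ¬ gives 1 − 0.5 = 0.5
(((~b -> (a -> (a | a))) & ((c | a) | ~c)) | ~(d & ~a)) = max(0.89, 0.5) = 0.89

0.89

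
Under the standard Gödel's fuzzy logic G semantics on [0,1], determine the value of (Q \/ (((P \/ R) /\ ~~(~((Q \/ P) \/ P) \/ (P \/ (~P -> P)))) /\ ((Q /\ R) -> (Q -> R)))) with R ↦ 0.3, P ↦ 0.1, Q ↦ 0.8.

(P \/ R) = max(0.1, 0.3) = 0.3
(Q \/ P) = max(0.8, 0.1) = 0.8
((Q \/ P) \/ P) = max(0.8, 0.1) = 0.8
~((Q \/ P) \/ P): Gödel ¬ of 0.8 = 0 (operand ≠ 0)
~P: Gödel ¬ of 0.1 = 0 (operand ≠ 0)
(~P -> P): 0 ≤ 0.1, so result = 1
(P \/ (~P -> P)) = max(0.1, 1) = 1
(~((Q \/ P) \/ P) \/ (P \/ (~P -> P))) = max(0, 1) = 1
~(~((Q \/ P) \/ P) \/ (P \/ (~P -> P))): Gödel ¬ of 1 = 0 (operand ≠ 0)
~~(~((Q \/ P) \/ P) \/ (P \/ (~P -> P))): Gödel ¬ of 0 = 1 (operand is 0)
((P \/ R) /\ ~~(~((Q \/ P) \/ P) \/ (P \/ (~P -> P)))) = min(0.3, 1) = 0.3
(Q /\ R) = min(0.8, 0.3) = 0.3
(Q -> R): 0.8 > 0.3, so result = 0.3
((Q /\ R) -> (Q -> R)): 0.3 ≤ 0.3, so result = 1
(((P \/ R) /\ ~~(~((Q \/ P) \/ P) \/ (P \/ (~P -> P)))) /\ ((Q /\ R) -> (Q -> R))) = min(0.3, 1) = 0.3
(Q \/ (((P \/ R) /\ ~~(~((Q \/ P) \/ P) \/ (P \/ (~P -> P)))) /\ ((Q /\ R) -> (Q -> R)))) = max(0.8, 0.3) = 0.8

0.80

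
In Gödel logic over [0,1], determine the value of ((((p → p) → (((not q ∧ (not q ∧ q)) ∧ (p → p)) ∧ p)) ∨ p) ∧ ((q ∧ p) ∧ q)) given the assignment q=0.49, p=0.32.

(p → p): 0.32 ≤ 0.32, so result = 1
not q: Gödel ¬ of 0.49 = 0 (operand ≠ 0)
not q: Gödel ¬ of 0.49 = 0 (operand ≠ 0)
(not q ∧ q) = min(0, 0.49) = 0
(not q ∧ (not q ∧ q)) = min(0, 0) = 0
(p → p): 0.32 ≤ 0.32, so result = 1
((not q ∧ (not q ∧ q)) ∧ (p → p)) = min(0, 1) = 0
(((not q ∧ (not q ∧ q)) ∧ (p → p)) ∧ p) = min(0, 0.32) = 0
((p → p) → (((not q ∧ (not q ∧ q)) ∧ (p → p)) ∧ p)): 1 > 0, so result = 0
(((p → p) → (((not q ∧ (not q ∧ q)) ∧ (p → p)) ∧ p)) ∨ p) = max(0, 0.32) = 0.32
(q ∧ p) = min(0.49, 0.32) = 0.32
((q ∧ p) ∧ q) = min(0.32, 0.49) = 0.32
((((p → p) → (((not q ∧ (not q ∧ q)) ∧ (p → p)) ∧ p)) ∨ p) ∧ ((q ∧ p) ∧ q)) = min(0.32, 0.32) = 0.32

0.32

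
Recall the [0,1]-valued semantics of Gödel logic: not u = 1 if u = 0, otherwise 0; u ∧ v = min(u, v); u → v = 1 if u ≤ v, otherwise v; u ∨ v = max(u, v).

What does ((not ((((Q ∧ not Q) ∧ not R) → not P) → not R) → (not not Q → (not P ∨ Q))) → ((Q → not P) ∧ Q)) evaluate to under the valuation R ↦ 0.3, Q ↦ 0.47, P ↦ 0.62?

0.00

not Q: Gödel ¬ of 0.47 = 0 (operand ≠ 0)
(Q ∧ not Q) = min(0.47, 0) = 0
not R: Gödel ¬ of 0.3 = 0 (operand ≠ 0)
((Q ∧ not Q) ∧ not R) = min(0, 0) = 0
not P: Gödel ¬ of 0.62 = 0 (operand ≠ 0)
(((Q ∧ not Q) ∧ not R) → not P): 0 ≤ 0, so result = 1
not R: Gödel ¬ of 0.3 = 0 (operand ≠ 0)
((((Q ∧ not Q) ∧ not R) → not P) → not R): 1 > 0, so result = 0
not ((((Q ∧ not Q) ∧ not R) → not P) → not R): Gödel ¬ of 0 = 1 (operand is 0)
not Q: Gödel ¬ of 0.47 = 0 (operand ≠ 0)
not not Q: Gödel ¬ of 0 = 1 (operand is 0)
not P: Gödel ¬ of 0.62 = 0 (operand ≠ 0)
(not P ∨ Q) = max(0, 0.47) = 0.47
(not not Q → (not P ∨ Q)): 1 > 0.47, so result = 0.47
(not ((((Q ∧ not Q) ∧ not R) → not P) → not R) → (not not Q → (not P ∨ Q))): 1 > 0.47, so result = 0.47
not P: Gödel ¬ of 0.62 = 0 (operand ≠ 0)
(Q → not P): 0.47 > 0, so result = 0
((Q → not P) ∧ Q) = min(0, 0.47) = 0
((not ((((Q ∧ not Q) ∧ not R) → not P) → not R) → (not not Q → (not P ∨ Q))) → ((Q → not P) ∧ Q)): 0.47 > 0, so result = 0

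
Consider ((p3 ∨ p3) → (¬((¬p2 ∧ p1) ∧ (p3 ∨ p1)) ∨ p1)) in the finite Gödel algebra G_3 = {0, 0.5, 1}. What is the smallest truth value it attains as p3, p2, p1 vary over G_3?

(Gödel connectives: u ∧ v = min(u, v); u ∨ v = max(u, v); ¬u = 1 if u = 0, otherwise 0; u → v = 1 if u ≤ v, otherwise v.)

0.50

The minimum is attained at p3 = 1, p2 = 0, p1 = 0.5:
  (p3 ∨ p3) = max(1, 1) = 1
  ¬p2: Gödel ¬ of 0 = 1 (operand is 0)
  (¬p2 ∧ p1) = min(1, 0.5) = 0.5
  (p3 ∨ p1) = max(1, 0.5) = 1
  ((¬p2 ∧ p1) ∧ (p3 ∨ p1)) = min(0.5, 1) = 0.5
  ¬((¬p2 ∧ p1) ∧ (p3 ∨ p1)): Gödel ¬ of 0.5 = 0 (operand ≠ 0)
  (¬((¬p2 ∧ p1) ∧ (p3 ∨ p1)) ∨ p1) = max(0, 0.5) = 0.5
  ((p3 ∨ p3) → (¬((¬p2 ∧ p1) ∧ (p3 ∨ p1)) ∨ p1)): 1 > 0.5, so result = 0.5
Checking all 27 assignments confirms none give a value below 0.50.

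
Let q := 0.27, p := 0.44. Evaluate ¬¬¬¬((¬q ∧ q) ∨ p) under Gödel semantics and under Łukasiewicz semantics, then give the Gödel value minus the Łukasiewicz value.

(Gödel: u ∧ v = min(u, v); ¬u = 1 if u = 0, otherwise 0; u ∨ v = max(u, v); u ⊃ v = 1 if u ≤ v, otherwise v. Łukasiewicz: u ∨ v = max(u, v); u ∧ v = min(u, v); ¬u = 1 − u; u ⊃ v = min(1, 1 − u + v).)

0.56

Gödel evaluation:
  ¬q: Gödel ¬ of 0.27 = 0 (operand ≠ 0)
  (¬q ∧ q) = min(0, 0.27) = 0
  ((¬q ∧ q) ∨ p) = max(0, 0.44) = 0.44
  ¬((¬q ∧ q) ∨ p): Gödel ¬ of 0.44 = 0 (operand ≠ 0)
  ¬¬((¬q ∧ q) ∨ p): Gödel ¬ of 0 = 1 (operand is 0)
  ¬¬¬((¬q ∧ q) ∨ p): Gödel ¬ of 1 = 0 (operand ≠ 0)
  ¬¬¬¬((¬q ∧ q) ∨ p): Gödel ¬ of 0 = 1 (operand is 0)
  Gödel value = 1
Łukasiewicz evaluation:
  ¬q: Łukasiewicz ¬ gives 1 − 0.27 = 0.73
  (¬q ∧ q) = min(0.73, 0.27) = 0.27
  ((¬q ∧ q) ∨ p) = max(0.27, 0.44) = 0.44
  ¬((¬q ∧ q) ∨ p): Łukasiewicz ¬ gives 1 − 0.44 = 0.56
  ¬¬((¬q ∧ q) ∨ p): Łukasiewicz ¬ gives 1 − 0.56 = 0.44
  ¬¬¬((¬q ∧ q) ∨ p): Łukasiewicz ¬ gives 1 − 0.44 = 0.56
  ¬¬¬¬((¬q ∧ q) ∨ p): Łukasiewicz ¬ gives 1 − 0.56 = 0.44
  Łukasiewicz value = 0.44
Difference: 1 − 0.44 = 0.56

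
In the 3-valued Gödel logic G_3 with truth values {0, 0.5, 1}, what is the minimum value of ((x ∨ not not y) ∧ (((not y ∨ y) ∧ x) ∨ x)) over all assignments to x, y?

0.00

The minimum is attained at x = 0, y = 0:
  not y: Gödel ¬ of 0 = 1 (operand is 0)
  not not y: Gödel ¬ of 1 = 0 (operand ≠ 0)
  (x ∨ not not y) = max(0, 0) = 0
  not y: Gödel ¬ of 0 = 1 (operand is 0)
  (not y ∨ y) = max(1, 0) = 1
  ((not y ∨ y) ∧ x) = min(1, 0) = 0
  (((not y ∨ y) ∧ x) ∨ x) = max(0, 0) = 0
  ((x ∨ not not y) ∧ (((not y ∨ y) ∧ x) ∨ x)) = min(0, 0) = 0
Checking all 9 assignments confirms none give a value below 0.00.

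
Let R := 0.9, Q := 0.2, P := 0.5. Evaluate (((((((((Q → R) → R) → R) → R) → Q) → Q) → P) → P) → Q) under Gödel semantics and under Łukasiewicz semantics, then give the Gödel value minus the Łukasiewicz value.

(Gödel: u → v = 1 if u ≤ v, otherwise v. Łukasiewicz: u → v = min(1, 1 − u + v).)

Gödel evaluation:
  (Q → R): 0.2 ≤ 0.9, so result = 1
  ((Q → R) → R): 1 > 0.9, so result = 0.9
  (((Q → R) → R) → R): 0.9 ≤ 0.9, so result = 1
  ((((Q → R) → R) → R) → R): 1 > 0.9, so result = 0.9
  (((((Q → R) → R) → R) → R) → Q): 0.9 > 0.2, so result = 0.2
  ((((((Q → R) → R) → R) → R) → Q) → Q): 0.2 ≤ 0.2, so result = 1
  (((((((Q → R) → R) → R) → R) → Q) → Q) → P): 1 > 0.5, so result = 0.5
  ((((((((Q → R) → R) → R) → R) → Q) → Q) → P) → P): 0.5 ≤ 0.5, so result = 1
  (((((((((Q → R) → R) → R) → R) → Q) → Q) → P) → P) → Q): 1 > 0.2, so result = 0.2
  Gödel value = 0.2
Łukasiewicz evaluation:
  (Q → R): min(1, 1 − 0.2 + 0.9) = 1
  ((Q → R) → R): min(1, 1 − 1 + 0.9) = 0.9
  (((Q → R) → R) → R): min(1, 1 − 0.9 + 0.9) = 1
  ((((Q → R) → R) → R) → R): min(1, 1 − 1 + 0.9) = 0.9
  (((((Q → R) → R) → R) → R) → Q): min(1, 1 − 0.9 + 0.2) = 0.3
  ((((((Q → R) → R) → R) → R) → Q) → Q): min(1, 1 − 0.3 + 0.2) = 0.9
  (((((((Q → R) → R) → R) → R) → Q) → Q) → P): min(1, 1 − 0.9 + 0.5) = 0.6
  ((((((((Q → R) → R) → R) → R) → Q) → Q) → P) → P): min(1, 1 − 0.6 + 0.5) = 0.9
  (((((((((Q → R) → R) → R) → R) → Q) → Q) → P) → P) → Q): min(1, 1 − 0.9 + 0.2) = 0.3
  Łukasiewicz value = 0.3
Difference: 0.2 − 0.3 = -0.10

-0.10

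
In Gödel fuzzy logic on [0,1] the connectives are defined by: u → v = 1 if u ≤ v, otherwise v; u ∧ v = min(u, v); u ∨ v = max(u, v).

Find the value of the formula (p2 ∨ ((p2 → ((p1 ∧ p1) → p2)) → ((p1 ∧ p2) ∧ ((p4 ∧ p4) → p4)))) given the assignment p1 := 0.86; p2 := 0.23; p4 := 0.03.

(p1 ∧ p1) = min(0.86, 0.86) = 0.86
((p1 ∧ p1) → p2): 0.86 > 0.23, so result = 0.23
(p2 → ((p1 ∧ p1) → p2)): 0.23 ≤ 0.23, so result = 1
(p1 ∧ p2) = min(0.86, 0.23) = 0.23
(p4 ∧ p4) = min(0.03, 0.03) = 0.03
((p4 ∧ p4) → p4): 0.03 ≤ 0.03, so result = 1
((p1 ∧ p2) ∧ ((p4 ∧ p4) → p4)) = min(0.23, 1) = 0.23
((p2 → ((p1 ∧ p1) → p2)) → ((p1 ∧ p2) ∧ ((p4 ∧ p4) → p4))): 1 > 0.23, so result = 0.23
(p2 ∨ ((p2 → ((p1 ∧ p1) → p2)) → ((p1 ∧ p2) ∧ ((p4 ∧ p4) → p4)))) = max(0.23, 0.23) = 0.23

0.23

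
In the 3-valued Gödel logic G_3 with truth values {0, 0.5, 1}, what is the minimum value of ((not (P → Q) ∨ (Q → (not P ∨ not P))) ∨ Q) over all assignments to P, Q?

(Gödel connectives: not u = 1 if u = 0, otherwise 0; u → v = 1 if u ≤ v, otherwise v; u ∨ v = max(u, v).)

0.50

The minimum is attained at P = 0.5, Q = 0.5:
  (P → Q): 0.5 ≤ 0.5, so result = 1
  not (P → Q): Gödel ¬ of 1 = 0 (operand ≠ 0)
  not P: Gödel ¬ of 0.5 = 0 (operand ≠ 0)
  not P: Gödel ¬ of 0.5 = 0 (operand ≠ 0)
  (not P ∨ not P) = max(0, 0) = 0
  (Q → (not P ∨ not P)): 0.5 > 0, so result = 0
  (not (P → Q) ∨ (Q → (not P ∨ not P))) = max(0, 0) = 0
  ((not (P → Q) ∨ (Q → (not P ∨ not P))) ∨ Q) = max(0, 0.5) = 0.5
Checking all 9 assignments confirms none give a value below 0.50.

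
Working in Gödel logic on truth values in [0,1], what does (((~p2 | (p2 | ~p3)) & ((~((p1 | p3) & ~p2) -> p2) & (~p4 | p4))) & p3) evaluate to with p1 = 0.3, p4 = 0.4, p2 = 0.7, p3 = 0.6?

~p2: Gödel ¬ of 0.7 = 0 (operand ≠ 0)
~p3: Gödel ¬ of 0.6 = 0 (operand ≠ 0)
(p2 | ~p3) = max(0.7, 0) = 0.7
(~p2 | (p2 | ~p3)) = max(0, 0.7) = 0.7
(p1 | p3) = max(0.3, 0.6) = 0.6
~p2: Gödel ¬ of 0.7 = 0 (operand ≠ 0)
((p1 | p3) & ~p2) = min(0.6, 0) = 0
~((p1 | p3) & ~p2): Gödel ¬ of 0 = 1 (operand is 0)
(~((p1 | p3) & ~p2) -> p2): 1 > 0.7, so result = 0.7
~p4: Gödel ¬ of 0.4 = 0 (operand ≠ 0)
(~p4 | p4) = max(0, 0.4) = 0.4
((~((p1 | p3) & ~p2) -> p2) & (~p4 | p4)) = min(0.7, 0.4) = 0.4
((~p2 | (p2 | ~p3)) & ((~((p1 | p3) & ~p2) -> p2) & (~p4 | p4))) = min(0.7, 0.4) = 0.4
(((~p2 | (p2 | ~p3)) & ((~((p1 | p3) & ~p2) -> p2) & (~p4 | p4))) & p3) = min(0.4, 0.6) = 0.4

0.40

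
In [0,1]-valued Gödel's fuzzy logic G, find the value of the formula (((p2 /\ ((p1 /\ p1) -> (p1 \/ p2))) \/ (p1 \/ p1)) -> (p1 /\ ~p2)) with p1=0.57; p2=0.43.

0.00

(p1 /\ p1) = min(0.57, 0.57) = 0.57
(p1 \/ p2) = max(0.57, 0.43) = 0.57
((p1 /\ p1) -> (p1 \/ p2)): 0.57 ≤ 0.57, so result = 1
(p2 /\ ((p1 /\ p1) -> (p1 \/ p2))) = min(0.43, 1) = 0.43
(p1 \/ p1) = max(0.57, 0.57) = 0.57
((p2 /\ ((p1 /\ p1) -> (p1 \/ p2))) \/ (p1 \/ p1)) = max(0.43, 0.57) = 0.57
~p2: Gödel ¬ of 0.43 = 0 (operand ≠ 0)
(p1 /\ ~p2) = min(0.57, 0) = 0
(((p2 /\ ((p1 /\ p1) -> (p1 \/ p2))) \/ (p1 \/ p1)) -> (p1 /\ ~p2)): 0.57 > 0, so result = 0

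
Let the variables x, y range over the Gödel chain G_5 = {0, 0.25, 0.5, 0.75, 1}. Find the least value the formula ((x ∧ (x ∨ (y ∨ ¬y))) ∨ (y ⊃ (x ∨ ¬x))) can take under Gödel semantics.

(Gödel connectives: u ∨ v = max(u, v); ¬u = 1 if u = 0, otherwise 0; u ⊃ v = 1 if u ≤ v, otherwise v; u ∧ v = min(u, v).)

0.25

The minimum is attained at x = 0.25, y = 0.5:
  ¬y: Gödel ¬ of 0.5 = 0 (operand ≠ 0)
  (y ∨ ¬y) = max(0.5, 0) = 0.5
  (x ∨ (y ∨ ¬y)) = max(0.25, 0.5) = 0.5
  (x ∧ (x ∨ (y ∨ ¬y))) = min(0.25, 0.5) = 0.25
  ¬x: Gödel ¬ of 0.25 = 0 (operand ≠ 0)
  (x ∨ ¬x) = max(0.25, 0) = 0.25
  (y ⊃ (x ∨ ¬x)): 0.5 > 0.25, so result = 0.25
  ((x ∧ (x ∨ (y ∨ ¬y))) ∨ (y ⊃ (x ∨ ¬x))) = max(0.25, 0.25) = 0.25
Checking all 25 assignments confirms none give a value below 0.25.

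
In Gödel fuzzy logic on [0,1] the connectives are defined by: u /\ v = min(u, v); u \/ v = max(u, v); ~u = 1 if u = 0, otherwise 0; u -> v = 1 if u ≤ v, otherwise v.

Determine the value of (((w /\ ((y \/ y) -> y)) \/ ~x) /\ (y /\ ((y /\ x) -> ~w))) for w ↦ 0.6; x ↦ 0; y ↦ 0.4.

(y \/ y) = max(0.4, 0.4) = 0.4
((y \/ y) -> y): 0.4 ≤ 0.4, so result = 1
(w /\ ((y \/ y) -> y)) = min(0.6, 1) = 0.6
~x: Gödel ¬ of 0 = 1 (operand is 0)
((w /\ ((y \/ y) -> y)) \/ ~x) = max(0.6, 1) = 1
(y /\ x) = min(0.4, 0) = 0
~w: Gödel ¬ of 0.6 = 0 (operand ≠ 0)
((y /\ x) -> ~w): 0 ≤ 0, so result = 1
(y /\ ((y /\ x) -> ~w)) = min(0.4, 1) = 0.4
(((w /\ ((y \/ y) -> y)) \/ ~x) /\ (y /\ ((y /\ x) -> ~w))) = min(1, 0.4) = 0.4

0.40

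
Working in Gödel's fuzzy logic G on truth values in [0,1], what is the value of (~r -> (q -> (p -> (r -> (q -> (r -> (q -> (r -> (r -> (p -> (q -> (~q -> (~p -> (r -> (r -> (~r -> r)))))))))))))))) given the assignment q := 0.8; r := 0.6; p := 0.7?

1.00

~r: Gödel ¬ of 0.6 = 0 (operand ≠ 0)
~q: Gödel ¬ of 0.8 = 0 (operand ≠ 0)
~p: Gödel ¬ of 0.7 = 0 (operand ≠ 0)
~r: Gödel ¬ of 0.6 = 0 (operand ≠ 0)
(~r -> r): 0 ≤ 0.6, so result = 1
(r -> (~r -> r)): 0.6 ≤ 1, so result = 1
(r -> (r -> (~r -> r))): 0.6 ≤ 1, so result = 1
(~p -> (r -> (r -> (~r -> r)))): 0 ≤ 1, so result = 1
(~q -> (~p -> (r -> (r -> (~r -> r))))): 0 ≤ 1, so result = 1
(q -> (~q -> (~p -> (r -> (r -> (~r -> r)))))): 0.8 ≤ 1, so result = 1
(p -> (q -> (~q -> (~p -> (r -> (r -> (~r -> r))))))): 0.7 ≤ 1, so result = 1
(r -> (p -> (q -> (~q -> (~p -> (r -> (r -> (~r -> r)))))))): 0.6 ≤ 1, so result = 1
(r -> (r -> (p -> (q -> (~q -> (~p -> (r -> (r -> (~r -> r))))))))): 0.6 ≤ 1, so result = 1
(q -> (r -> (r -> (p -> (q -> (~q -> (~p -> (r -> (r -> (~r -> r)))))))))): 0.8 ≤ 1, so result = 1
(r -> (q -> (r -> (r -> (p -> (q -> (~q -> (~p -> (r -> (r -> (~r -> r))))))))))): 0.6 ≤ 1, so result = 1
(q -> (r -> (q -> (r -> (r -> (p -> (q -> (~q -> (~p -> (r -> (r -> (~r -> r)))))))))))): 0.8 ≤ 1, so result = 1
(r -> (q -> (r -> (q -> (r -> (r -> (p -> (q -> (~q -> (~p -> (r -> (r -> (~r -> r))))))))))))): 0.6 ≤ 1, so result = 1
(p -> (r -> (q -> (r -> (q -> (r -> (r -> (p -> (q -> (~q -> (~p -> (r -> (r -> (~r -> r)))))))))))))): 0.7 ≤ 1, so result = 1
(q -> (p -> (r -> (q -> (r -> (q -> (r -> (r -> (p -> (q -> (~q -> (~p -> (r -> (r -> (~r -> r))))))))))))))): 0.8 ≤ 1, so result = 1
(~r -> (q -> (p -> (r -> (q -> (r -> (q -> (r -> (r -> (p -> (q -> (~q -> (~p -> (r -> (r -> (~r -> r)))))))))))))))): 0 ≤ 1, so result = 1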